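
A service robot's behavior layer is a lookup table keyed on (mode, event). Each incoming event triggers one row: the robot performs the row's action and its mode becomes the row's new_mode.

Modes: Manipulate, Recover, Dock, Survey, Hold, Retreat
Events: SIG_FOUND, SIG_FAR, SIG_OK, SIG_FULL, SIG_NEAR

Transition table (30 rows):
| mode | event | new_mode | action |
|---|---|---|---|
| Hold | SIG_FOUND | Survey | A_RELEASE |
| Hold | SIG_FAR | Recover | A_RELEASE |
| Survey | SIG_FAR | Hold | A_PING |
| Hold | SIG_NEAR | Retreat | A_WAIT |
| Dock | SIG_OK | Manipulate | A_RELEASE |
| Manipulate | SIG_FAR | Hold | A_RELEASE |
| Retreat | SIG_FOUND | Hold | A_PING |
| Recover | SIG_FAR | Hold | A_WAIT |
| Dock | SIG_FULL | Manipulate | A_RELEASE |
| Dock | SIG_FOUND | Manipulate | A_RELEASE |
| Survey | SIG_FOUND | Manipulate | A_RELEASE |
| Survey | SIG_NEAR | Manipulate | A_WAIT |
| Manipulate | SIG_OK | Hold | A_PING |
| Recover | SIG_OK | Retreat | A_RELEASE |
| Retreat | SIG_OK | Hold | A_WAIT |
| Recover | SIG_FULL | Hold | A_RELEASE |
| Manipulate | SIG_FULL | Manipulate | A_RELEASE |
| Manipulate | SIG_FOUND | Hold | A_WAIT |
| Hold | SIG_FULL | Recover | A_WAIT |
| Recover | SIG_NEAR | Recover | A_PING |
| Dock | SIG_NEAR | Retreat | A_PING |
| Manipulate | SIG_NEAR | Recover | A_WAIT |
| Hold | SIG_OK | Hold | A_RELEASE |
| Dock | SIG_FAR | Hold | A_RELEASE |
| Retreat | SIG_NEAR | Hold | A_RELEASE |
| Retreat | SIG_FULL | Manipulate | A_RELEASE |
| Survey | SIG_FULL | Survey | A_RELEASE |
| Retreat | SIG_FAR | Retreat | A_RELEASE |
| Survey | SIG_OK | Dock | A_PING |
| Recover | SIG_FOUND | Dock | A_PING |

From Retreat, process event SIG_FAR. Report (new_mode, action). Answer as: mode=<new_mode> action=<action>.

mode=Retreat action=A_RELEASE

current mode = Retreat; filter table to that mode:
  (Retreat, SIG_FOUND) → (Hold, A_PING)
  (Retreat, SIG_OK) → (Hold, A_WAIT)
  (Retreat, SIG_NEAR) → (Hold, A_RELEASE)
  (Retreat, SIG_FULL) → (Manipulate, A_RELEASE)
  (Retreat, SIG_FAR) → (Retreat, A_RELEASE)  ← event matches
event = SIG_FAR selects (Retreat, A_RELEASE)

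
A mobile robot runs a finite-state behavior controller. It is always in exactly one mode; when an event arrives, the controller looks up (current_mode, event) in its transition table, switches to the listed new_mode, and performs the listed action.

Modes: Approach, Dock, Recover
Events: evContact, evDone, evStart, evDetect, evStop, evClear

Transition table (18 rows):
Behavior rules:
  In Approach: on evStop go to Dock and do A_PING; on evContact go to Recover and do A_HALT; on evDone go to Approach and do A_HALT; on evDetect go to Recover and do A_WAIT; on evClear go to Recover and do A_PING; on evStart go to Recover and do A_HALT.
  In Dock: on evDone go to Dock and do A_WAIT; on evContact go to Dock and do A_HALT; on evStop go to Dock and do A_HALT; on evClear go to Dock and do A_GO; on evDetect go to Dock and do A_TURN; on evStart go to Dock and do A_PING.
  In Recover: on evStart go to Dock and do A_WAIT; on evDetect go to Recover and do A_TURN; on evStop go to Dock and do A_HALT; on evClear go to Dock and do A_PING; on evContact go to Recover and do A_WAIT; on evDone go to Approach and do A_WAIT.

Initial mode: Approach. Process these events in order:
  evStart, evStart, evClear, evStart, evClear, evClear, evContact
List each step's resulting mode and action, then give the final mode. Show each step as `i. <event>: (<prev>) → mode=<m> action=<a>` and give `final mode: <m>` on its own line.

1. evStart: (Approach) → mode=Recover action=A_HALT
2. evStart: (Recover) → mode=Dock action=A_WAIT
3. evClear: (Dock) → mode=Dock action=A_GO
4. evStart: (Dock) → mode=Dock action=A_PING
5. evClear: (Dock) → mode=Dock action=A_GO
6. evClear: (Dock) → mode=Dock action=A_GO
7. evContact: (Dock) → mode=Dock action=A_HALT

final mode: Dock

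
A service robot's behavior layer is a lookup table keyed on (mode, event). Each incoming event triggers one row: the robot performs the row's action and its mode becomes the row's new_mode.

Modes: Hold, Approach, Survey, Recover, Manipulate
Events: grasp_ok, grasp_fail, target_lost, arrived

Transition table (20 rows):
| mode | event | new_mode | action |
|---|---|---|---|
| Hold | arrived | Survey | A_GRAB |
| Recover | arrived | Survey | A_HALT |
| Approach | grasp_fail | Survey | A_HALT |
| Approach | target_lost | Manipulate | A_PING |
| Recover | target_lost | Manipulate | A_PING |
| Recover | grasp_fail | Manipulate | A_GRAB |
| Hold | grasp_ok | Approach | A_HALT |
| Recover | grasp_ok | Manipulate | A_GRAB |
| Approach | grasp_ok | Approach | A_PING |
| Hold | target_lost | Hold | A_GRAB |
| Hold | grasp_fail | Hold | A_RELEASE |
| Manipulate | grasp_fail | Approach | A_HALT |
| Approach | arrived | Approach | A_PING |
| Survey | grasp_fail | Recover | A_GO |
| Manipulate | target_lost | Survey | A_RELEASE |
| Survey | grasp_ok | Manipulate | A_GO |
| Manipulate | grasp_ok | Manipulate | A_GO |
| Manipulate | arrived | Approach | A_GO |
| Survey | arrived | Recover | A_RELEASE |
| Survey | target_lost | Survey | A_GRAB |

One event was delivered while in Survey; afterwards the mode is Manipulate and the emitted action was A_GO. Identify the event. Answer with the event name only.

grasp_ok

try grasp_ok: (Survey, grasp_ok) → (Manipulate, A_GO)  ← matches
try grasp_fail: (Survey, grasp_fail) → (Recover, A_GO)
try target_lost: (Survey, target_lost) → (Survey, A_GRAB)
try arrived: (Survey, arrived) → (Recover, A_RELEASE)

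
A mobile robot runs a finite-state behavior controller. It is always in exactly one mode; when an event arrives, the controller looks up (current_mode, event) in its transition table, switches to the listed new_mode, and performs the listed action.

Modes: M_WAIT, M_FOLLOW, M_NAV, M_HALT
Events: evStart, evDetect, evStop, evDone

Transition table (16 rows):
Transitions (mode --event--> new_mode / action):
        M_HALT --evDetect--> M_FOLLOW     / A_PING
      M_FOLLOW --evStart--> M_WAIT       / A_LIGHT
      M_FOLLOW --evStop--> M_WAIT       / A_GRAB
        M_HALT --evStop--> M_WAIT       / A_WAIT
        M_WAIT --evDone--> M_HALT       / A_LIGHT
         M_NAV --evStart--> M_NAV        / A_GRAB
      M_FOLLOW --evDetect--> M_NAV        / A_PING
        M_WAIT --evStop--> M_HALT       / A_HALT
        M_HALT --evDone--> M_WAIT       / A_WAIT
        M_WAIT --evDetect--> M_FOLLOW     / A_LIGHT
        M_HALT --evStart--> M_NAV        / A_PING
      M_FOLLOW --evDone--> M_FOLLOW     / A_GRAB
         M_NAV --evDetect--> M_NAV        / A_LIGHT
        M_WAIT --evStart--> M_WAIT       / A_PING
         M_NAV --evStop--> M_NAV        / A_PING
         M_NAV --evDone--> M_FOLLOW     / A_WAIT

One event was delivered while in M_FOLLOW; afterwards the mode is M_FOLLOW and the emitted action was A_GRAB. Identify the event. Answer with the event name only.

evDone

try evStart: (M_FOLLOW, evStart) → (M_WAIT, A_LIGHT)
try evDetect: (M_FOLLOW, evDetect) → (M_NAV, A_PING)
try evStop: (M_FOLLOW, evStop) → (M_WAIT, A_GRAB)
try evDone: (M_FOLLOW, evDone) → (M_FOLLOW, A_GRAB)  ← matches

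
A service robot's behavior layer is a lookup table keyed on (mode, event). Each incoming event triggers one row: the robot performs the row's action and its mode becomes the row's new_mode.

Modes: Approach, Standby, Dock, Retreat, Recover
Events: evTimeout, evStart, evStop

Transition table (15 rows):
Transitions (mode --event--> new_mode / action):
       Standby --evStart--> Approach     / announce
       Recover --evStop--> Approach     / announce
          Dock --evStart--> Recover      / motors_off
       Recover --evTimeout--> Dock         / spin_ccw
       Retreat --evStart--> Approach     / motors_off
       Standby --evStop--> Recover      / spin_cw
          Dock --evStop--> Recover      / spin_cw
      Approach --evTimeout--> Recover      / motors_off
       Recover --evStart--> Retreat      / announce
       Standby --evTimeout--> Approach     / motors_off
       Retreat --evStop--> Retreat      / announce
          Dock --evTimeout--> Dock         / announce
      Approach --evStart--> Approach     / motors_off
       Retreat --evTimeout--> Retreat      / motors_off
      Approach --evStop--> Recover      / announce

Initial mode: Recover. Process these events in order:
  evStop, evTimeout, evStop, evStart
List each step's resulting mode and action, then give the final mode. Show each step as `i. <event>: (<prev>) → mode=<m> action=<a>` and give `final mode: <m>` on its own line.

final mode: Approach

1. evStop: (Recover) → mode=Approach action=announce
2. evTimeout: (Approach) → mode=Recover action=motors_off
3. evStop: (Recover) → mode=Approach action=announce
4. evStart: (Approach) → mode=Approach action=motors_off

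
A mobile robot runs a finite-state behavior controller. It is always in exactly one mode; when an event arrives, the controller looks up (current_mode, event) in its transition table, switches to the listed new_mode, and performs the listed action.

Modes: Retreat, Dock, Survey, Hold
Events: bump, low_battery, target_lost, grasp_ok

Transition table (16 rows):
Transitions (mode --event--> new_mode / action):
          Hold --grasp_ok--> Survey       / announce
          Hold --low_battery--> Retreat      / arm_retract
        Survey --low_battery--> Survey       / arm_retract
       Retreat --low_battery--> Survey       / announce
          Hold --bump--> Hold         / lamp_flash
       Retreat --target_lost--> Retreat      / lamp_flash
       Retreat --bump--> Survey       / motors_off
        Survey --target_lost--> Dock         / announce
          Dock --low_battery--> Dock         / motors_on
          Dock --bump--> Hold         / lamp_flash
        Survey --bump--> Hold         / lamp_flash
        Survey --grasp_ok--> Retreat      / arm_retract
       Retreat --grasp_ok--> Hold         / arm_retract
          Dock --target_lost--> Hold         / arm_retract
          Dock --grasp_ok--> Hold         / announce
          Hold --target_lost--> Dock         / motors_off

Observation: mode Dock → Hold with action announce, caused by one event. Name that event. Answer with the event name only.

grasp_ok

try bump: (Dock, bump) → (Hold, lamp_flash)
try low_battery: (Dock, low_battery) → (Dock, motors_on)
try target_lost: (Dock, target_lost) → (Hold, arm_retract)
try grasp_ok: (Dock, grasp_ok) → (Hold, announce)  ← matches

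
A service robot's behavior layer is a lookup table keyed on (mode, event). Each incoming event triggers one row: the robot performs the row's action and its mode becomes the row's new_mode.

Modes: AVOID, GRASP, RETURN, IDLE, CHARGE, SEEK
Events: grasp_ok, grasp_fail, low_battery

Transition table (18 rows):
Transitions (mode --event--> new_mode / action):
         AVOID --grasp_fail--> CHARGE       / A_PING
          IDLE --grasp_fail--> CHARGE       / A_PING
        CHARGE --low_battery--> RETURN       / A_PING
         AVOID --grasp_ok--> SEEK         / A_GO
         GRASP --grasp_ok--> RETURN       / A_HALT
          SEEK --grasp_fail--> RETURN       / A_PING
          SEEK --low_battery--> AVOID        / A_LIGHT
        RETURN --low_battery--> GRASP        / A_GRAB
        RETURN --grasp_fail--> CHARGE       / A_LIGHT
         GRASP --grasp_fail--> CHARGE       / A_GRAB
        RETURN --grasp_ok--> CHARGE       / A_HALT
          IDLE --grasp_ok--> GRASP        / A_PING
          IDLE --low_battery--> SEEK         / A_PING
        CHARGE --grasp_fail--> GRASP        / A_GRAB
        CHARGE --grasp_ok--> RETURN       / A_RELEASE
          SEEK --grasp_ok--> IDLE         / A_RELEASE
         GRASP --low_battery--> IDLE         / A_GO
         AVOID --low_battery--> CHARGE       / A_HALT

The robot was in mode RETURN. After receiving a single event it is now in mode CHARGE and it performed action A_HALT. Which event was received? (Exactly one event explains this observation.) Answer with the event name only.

grasp_ok

try grasp_ok: (RETURN, grasp_ok) → (CHARGE, A_HALT)  ← matches
try grasp_fail: (RETURN, grasp_fail) → (CHARGE, A_LIGHT)
try low_battery: (RETURN, low_battery) → (GRASP, A_GRAB)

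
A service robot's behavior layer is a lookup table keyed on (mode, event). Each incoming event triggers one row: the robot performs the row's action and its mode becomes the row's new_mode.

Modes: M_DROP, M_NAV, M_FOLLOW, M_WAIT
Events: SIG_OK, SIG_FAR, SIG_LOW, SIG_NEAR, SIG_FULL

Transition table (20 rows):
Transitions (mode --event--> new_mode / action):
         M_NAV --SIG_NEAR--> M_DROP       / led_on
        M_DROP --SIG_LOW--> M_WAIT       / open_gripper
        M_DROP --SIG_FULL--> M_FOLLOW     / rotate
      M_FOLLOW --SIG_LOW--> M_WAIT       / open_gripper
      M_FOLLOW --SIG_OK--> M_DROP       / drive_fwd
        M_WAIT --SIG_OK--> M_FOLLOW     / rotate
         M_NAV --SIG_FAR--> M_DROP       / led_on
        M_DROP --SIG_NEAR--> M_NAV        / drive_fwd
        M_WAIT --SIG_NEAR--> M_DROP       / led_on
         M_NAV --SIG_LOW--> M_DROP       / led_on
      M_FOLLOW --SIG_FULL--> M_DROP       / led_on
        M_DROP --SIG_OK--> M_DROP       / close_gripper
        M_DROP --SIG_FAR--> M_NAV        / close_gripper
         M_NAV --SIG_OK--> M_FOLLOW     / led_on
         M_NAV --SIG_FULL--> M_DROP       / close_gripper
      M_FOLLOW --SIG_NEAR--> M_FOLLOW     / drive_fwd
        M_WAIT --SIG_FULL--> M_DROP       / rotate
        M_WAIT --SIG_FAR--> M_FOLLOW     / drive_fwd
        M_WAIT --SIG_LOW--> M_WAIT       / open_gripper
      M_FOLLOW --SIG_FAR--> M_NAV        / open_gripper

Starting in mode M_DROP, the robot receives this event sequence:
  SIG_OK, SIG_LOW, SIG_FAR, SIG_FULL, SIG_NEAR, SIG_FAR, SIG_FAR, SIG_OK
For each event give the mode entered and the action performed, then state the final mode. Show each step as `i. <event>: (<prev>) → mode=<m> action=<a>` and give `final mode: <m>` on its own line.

final mode: M_FOLLOW

1. SIG_OK: (M_DROP) → mode=M_DROP action=close_gripper
2. SIG_LOW: (M_DROP) → mode=M_WAIT action=open_gripper
3. SIG_FAR: (M_WAIT) → mode=M_FOLLOW action=drive_fwd
4. SIG_FULL: (M_FOLLOW) → mode=M_DROP action=led_on
5. SIG_NEAR: (M_DROP) → mode=M_NAV action=drive_fwd
6. SIG_FAR: (M_NAV) → mode=M_DROP action=led_on
7. SIG_FAR: (M_DROP) → mode=M_NAV action=close_gripper
8. SIG_OK: (M_NAV) → mode=M_FOLLOW action=led_on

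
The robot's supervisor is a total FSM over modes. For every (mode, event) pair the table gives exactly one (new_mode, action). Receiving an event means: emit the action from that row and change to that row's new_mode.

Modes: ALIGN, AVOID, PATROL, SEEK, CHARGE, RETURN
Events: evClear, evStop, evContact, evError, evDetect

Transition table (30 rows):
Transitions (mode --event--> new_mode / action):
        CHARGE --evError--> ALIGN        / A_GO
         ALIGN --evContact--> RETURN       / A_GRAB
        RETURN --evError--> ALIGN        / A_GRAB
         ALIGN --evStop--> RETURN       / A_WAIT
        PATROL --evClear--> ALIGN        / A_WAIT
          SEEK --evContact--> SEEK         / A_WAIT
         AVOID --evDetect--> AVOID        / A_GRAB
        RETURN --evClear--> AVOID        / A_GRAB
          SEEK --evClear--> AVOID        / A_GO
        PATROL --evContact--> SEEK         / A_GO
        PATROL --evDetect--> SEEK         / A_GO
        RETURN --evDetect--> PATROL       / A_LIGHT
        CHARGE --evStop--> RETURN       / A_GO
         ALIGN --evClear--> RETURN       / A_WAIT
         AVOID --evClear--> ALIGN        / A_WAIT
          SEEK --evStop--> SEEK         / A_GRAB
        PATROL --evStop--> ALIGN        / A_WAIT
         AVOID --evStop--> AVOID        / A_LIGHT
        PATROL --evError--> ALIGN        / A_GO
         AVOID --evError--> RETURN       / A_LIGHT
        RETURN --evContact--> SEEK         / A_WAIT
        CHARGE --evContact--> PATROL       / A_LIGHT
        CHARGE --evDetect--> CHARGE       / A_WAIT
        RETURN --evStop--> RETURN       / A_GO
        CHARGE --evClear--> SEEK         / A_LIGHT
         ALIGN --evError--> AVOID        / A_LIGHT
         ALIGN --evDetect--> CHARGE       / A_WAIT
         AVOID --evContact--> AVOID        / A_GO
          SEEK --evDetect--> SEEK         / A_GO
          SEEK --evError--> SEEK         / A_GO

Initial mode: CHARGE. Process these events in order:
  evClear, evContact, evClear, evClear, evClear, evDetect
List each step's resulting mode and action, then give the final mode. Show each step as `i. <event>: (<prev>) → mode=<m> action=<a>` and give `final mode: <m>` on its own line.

final mode: PATROL

1. evClear: (CHARGE) → mode=SEEK action=A_LIGHT
2. evContact: (SEEK) → mode=SEEK action=A_WAIT
3. evClear: (SEEK) → mode=AVOID action=A_GO
4. evClear: (AVOID) → mode=ALIGN action=A_WAIT
5. evClear: (ALIGN) → mode=RETURN action=A_WAIT
6. evDetect: (RETURN) → mode=PATROL action=A_LIGHT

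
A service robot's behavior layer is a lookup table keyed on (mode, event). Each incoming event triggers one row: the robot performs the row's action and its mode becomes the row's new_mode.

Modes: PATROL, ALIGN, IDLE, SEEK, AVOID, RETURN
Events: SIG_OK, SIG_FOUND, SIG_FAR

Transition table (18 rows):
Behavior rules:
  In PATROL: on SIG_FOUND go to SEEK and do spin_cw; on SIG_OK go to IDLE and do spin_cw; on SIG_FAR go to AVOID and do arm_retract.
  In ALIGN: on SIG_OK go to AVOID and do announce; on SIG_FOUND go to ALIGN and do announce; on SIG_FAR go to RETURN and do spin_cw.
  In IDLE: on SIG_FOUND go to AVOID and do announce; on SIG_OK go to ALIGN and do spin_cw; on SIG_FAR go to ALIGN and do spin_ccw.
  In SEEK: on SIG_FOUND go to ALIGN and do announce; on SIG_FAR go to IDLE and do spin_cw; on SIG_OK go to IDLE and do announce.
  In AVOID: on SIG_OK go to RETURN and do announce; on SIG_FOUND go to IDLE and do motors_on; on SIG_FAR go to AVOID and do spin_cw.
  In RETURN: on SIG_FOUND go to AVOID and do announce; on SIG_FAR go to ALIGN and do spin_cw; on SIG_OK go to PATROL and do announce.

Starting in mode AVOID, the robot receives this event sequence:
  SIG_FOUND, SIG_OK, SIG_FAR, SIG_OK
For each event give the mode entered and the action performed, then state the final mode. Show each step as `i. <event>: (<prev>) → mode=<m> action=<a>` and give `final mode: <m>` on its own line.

1. SIG_FOUND: (AVOID) → mode=IDLE action=motors_on
2. SIG_OK: (IDLE) → mode=ALIGN action=spin_cw
3. SIG_FAR: (ALIGN) → mode=RETURN action=spin_cw
4. SIG_OK: (RETURN) → mode=PATROL action=announce

final mode: PATROL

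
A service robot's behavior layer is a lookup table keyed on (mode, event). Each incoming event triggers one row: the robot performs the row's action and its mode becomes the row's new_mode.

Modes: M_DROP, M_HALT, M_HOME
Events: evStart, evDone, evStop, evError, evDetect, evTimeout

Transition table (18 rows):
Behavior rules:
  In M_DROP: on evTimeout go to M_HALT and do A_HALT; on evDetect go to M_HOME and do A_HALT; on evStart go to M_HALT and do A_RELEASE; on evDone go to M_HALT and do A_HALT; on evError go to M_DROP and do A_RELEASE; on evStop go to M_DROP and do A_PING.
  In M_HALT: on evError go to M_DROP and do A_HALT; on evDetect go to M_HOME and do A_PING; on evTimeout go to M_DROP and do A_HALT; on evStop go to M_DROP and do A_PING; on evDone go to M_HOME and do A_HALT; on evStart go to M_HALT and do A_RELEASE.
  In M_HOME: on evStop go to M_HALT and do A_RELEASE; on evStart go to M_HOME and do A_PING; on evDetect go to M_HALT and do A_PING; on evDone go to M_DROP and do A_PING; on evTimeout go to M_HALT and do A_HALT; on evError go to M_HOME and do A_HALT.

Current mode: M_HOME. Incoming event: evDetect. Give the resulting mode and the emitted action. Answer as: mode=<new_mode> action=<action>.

current mode = M_HOME; filter table to that mode:
  (M_HOME, evStop) → (M_HALT, A_RELEASE)
  (M_HOME, evStart) → (M_HOME, A_PING)
  (M_HOME, evDetect) → (M_HALT, A_PING)  ← event matches
  (M_HOME, evDone) → (M_DROP, A_PING)
  (M_HOME, evTimeout) → (M_HALT, A_HALT)
  (M_HOME, evError) → (M_HOME, A_HALT)
event = evDetect selects (M_HALT, A_PING)

mode=M_HALT action=A_PING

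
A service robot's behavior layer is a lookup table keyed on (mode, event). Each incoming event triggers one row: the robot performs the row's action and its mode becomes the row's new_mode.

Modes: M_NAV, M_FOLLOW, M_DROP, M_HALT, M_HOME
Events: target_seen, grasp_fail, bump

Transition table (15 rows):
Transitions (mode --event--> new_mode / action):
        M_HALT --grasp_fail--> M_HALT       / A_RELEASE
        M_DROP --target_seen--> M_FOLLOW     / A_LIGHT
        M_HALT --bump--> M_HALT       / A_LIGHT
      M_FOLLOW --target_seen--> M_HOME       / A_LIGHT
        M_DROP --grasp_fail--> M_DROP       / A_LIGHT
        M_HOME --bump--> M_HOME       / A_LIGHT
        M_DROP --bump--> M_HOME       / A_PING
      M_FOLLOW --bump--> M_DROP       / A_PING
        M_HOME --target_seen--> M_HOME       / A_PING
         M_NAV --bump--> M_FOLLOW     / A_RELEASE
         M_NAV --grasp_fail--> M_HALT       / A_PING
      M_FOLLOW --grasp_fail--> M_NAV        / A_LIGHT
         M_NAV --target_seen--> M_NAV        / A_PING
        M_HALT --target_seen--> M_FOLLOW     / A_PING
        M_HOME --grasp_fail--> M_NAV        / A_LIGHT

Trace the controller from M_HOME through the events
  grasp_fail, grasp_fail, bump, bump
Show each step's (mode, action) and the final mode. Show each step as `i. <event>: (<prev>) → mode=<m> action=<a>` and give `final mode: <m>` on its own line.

1. grasp_fail: (M_HOME) → mode=M_NAV action=A_LIGHT
2. grasp_fail: (M_NAV) → mode=M_HALT action=A_PING
3. bump: (M_HALT) → mode=M_HALT action=A_LIGHT
4. bump: (M_HALT) → mode=M_HALT action=A_LIGHT

final mode: M_HALT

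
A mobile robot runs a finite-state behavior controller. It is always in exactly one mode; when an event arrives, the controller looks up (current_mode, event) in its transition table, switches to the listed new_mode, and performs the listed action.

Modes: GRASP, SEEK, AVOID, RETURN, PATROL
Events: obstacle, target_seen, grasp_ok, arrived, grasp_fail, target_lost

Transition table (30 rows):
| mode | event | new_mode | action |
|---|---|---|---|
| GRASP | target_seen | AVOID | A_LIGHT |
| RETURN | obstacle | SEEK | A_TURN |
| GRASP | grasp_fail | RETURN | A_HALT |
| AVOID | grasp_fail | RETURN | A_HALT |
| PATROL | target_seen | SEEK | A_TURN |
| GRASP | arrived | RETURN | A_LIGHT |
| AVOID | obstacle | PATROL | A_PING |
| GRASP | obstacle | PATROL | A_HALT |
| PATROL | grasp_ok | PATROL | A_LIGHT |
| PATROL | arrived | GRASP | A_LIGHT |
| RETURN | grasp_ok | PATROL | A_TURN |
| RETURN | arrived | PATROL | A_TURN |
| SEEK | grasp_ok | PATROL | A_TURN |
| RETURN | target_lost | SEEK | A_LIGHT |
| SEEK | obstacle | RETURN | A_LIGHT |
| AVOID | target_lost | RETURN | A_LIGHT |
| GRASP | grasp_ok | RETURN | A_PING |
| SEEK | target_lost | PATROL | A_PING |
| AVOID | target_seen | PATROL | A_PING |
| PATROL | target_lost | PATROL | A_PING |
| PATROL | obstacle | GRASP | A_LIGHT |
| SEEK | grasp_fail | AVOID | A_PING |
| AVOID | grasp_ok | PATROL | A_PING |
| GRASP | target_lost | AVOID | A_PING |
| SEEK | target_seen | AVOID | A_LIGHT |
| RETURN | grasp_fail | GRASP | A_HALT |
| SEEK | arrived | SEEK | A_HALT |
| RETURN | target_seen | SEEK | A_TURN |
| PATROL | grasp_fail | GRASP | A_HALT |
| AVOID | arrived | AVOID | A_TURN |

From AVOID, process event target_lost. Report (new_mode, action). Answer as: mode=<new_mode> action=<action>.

mode=RETURN action=A_LIGHT

current mode = AVOID; filter table to that mode:
  (AVOID, grasp_fail) → (RETURN, A_HALT)
  (AVOID, obstacle) → (PATROL, A_PING)
  (AVOID, target_lost) → (RETURN, A_LIGHT)  ← event matches
  (AVOID, target_seen) → (PATROL, A_PING)
  (AVOID, grasp_ok) → (PATROL, A_PING)
  (AVOID, arrived) → (AVOID, A_TURN)
event = target_lost selects (RETURN, A_LIGHT)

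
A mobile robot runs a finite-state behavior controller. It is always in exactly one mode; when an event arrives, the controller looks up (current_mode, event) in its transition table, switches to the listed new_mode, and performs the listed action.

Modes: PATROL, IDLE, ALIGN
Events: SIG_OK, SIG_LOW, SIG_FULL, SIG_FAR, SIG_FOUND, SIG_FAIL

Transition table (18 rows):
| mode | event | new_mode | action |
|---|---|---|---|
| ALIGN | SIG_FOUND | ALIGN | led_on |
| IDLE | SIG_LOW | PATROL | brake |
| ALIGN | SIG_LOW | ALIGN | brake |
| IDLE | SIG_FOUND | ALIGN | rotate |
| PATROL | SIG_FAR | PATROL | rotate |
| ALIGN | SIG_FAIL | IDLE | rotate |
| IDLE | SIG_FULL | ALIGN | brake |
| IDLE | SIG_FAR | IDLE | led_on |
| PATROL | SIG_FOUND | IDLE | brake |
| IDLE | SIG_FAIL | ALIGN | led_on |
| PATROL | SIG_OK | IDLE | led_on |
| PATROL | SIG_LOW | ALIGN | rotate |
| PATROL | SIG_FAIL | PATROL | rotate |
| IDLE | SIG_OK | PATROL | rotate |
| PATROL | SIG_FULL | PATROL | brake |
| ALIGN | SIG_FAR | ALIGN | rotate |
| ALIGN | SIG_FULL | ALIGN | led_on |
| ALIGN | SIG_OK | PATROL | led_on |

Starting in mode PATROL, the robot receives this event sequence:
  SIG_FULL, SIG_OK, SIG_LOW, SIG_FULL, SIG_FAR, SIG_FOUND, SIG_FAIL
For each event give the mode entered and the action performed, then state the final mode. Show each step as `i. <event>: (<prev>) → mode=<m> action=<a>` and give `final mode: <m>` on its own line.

1. SIG_FULL: (PATROL) → mode=PATROL action=brake
2. SIG_OK: (PATROL) → mode=IDLE action=led_on
3. SIG_LOW: (IDLE) → mode=PATROL action=brake
4. SIG_FULL: (PATROL) → mode=PATROL action=brake
5. SIG_FAR: (PATROL) → mode=PATROL action=rotate
6. SIG_FOUND: (PATROL) → mode=IDLE action=brake
7. SIG_FAIL: (IDLE) → mode=ALIGN action=led_on

final mode: ALIGN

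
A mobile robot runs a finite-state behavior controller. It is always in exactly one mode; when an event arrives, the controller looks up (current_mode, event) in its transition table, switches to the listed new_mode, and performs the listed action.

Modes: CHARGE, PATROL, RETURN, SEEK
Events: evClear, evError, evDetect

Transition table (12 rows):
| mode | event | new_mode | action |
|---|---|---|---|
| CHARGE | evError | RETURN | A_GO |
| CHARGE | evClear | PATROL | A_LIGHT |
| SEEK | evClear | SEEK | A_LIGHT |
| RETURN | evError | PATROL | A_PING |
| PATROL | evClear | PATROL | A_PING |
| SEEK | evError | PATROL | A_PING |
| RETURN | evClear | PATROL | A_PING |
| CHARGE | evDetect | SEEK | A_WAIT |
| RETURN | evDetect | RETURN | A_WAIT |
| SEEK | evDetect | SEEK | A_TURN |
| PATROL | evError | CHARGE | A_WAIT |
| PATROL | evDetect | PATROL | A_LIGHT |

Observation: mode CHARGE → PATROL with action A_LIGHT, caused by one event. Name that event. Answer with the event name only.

try evClear: (CHARGE, evClear) → (PATROL, A_LIGHT)  ← matches
try evError: (CHARGE, evError) → (RETURN, A_GO)
try evDetect: (CHARGE, evDetect) → (SEEK, A_WAIT)

evClear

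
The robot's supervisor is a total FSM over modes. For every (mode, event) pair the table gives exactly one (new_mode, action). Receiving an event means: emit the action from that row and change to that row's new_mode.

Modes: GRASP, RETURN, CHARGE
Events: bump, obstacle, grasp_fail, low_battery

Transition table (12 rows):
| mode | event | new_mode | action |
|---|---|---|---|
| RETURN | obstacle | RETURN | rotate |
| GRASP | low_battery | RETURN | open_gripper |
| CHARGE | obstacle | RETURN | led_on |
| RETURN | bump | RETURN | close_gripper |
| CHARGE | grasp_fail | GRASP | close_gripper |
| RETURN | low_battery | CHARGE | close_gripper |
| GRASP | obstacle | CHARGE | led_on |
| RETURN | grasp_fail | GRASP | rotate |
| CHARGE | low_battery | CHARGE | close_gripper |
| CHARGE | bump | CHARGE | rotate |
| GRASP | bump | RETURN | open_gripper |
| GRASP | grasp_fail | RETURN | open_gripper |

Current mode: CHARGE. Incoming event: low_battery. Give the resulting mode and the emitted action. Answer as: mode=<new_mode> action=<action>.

current mode = CHARGE; filter table to that mode:
  (CHARGE, obstacle) → (RETURN, led_on)
  (CHARGE, grasp_fail) → (GRASP, close_gripper)
  (CHARGE, low_battery) → (CHARGE, close_gripper)  ← event matches
  (CHARGE, bump) → (CHARGE, rotate)
event = low_battery selects (CHARGE, close_gripper)

mode=CHARGE action=close_gripper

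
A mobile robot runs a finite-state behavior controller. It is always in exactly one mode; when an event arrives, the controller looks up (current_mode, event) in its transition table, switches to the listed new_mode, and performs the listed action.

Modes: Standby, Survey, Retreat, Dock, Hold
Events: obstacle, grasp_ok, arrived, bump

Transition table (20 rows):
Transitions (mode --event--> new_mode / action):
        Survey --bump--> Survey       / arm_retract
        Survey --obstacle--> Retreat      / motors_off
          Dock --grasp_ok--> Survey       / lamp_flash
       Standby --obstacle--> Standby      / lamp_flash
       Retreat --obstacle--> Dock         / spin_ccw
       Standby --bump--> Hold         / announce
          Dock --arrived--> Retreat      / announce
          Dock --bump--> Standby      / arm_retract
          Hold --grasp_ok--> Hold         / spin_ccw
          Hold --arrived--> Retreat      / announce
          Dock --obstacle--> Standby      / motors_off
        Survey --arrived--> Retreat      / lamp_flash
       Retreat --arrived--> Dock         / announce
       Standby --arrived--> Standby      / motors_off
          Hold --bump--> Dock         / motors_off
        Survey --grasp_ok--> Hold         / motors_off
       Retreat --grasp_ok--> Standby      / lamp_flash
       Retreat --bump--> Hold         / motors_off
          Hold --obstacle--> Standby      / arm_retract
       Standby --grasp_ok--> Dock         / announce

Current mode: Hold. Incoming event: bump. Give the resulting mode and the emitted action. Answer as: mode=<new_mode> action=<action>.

current mode = Hold; filter table to that mode:
  (Hold, grasp_ok) → (Hold, spin_ccw)
  (Hold, arrived) → (Retreat, announce)
  (Hold, bump) → (Dock, motors_off)  ← event matches
  (Hold, obstacle) → (Standby, arm_retract)
event = bump selects (Dock, motors_off)

mode=Dock action=motors_off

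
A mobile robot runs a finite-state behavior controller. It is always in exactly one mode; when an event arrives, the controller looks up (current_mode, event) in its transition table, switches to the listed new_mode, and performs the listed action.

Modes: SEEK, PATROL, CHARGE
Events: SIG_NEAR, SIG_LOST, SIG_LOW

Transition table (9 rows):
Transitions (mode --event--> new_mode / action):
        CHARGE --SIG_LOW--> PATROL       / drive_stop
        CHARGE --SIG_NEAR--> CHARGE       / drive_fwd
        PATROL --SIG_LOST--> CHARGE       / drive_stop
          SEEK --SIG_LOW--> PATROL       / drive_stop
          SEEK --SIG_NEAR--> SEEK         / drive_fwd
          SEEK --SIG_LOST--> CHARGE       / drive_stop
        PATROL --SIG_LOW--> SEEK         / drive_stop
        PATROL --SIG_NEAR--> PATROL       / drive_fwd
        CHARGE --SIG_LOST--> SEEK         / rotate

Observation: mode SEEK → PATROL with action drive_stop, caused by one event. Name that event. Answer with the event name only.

SIG_LOW

try SIG_NEAR: (SEEK, SIG_NEAR) → (SEEK, drive_fwd)
try SIG_LOST: (SEEK, SIG_LOST) → (CHARGE, drive_stop)
try SIG_LOW: (SEEK, SIG_LOW) → (PATROL, drive_stop)  ← matches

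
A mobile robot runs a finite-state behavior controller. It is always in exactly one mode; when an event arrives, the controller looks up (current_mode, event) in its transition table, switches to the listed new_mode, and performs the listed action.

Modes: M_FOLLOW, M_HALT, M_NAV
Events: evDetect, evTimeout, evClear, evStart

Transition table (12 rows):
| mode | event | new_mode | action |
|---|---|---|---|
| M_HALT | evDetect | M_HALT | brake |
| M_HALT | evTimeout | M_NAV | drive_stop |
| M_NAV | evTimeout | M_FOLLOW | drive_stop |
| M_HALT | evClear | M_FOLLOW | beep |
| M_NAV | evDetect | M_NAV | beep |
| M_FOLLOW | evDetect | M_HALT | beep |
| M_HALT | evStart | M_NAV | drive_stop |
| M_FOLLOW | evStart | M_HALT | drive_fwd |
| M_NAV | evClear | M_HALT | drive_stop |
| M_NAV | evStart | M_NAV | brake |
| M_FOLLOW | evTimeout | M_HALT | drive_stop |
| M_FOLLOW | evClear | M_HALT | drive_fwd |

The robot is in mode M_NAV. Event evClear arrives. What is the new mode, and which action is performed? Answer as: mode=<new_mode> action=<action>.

current mode = M_NAV; filter table to that mode:
  (M_NAV, evTimeout) → (M_FOLLOW, drive_stop)
  (M_NAV, evDetect) → (M_NAV, beep)
  (M_NAV, evClear) → (M_HALT, drive_stop)  ← event matches
  (M_NAV, evStart) → (M_NAV, brake)
event = evClear selects (M_HALT, drive_stop)

mode=M_HALT action=drive_stop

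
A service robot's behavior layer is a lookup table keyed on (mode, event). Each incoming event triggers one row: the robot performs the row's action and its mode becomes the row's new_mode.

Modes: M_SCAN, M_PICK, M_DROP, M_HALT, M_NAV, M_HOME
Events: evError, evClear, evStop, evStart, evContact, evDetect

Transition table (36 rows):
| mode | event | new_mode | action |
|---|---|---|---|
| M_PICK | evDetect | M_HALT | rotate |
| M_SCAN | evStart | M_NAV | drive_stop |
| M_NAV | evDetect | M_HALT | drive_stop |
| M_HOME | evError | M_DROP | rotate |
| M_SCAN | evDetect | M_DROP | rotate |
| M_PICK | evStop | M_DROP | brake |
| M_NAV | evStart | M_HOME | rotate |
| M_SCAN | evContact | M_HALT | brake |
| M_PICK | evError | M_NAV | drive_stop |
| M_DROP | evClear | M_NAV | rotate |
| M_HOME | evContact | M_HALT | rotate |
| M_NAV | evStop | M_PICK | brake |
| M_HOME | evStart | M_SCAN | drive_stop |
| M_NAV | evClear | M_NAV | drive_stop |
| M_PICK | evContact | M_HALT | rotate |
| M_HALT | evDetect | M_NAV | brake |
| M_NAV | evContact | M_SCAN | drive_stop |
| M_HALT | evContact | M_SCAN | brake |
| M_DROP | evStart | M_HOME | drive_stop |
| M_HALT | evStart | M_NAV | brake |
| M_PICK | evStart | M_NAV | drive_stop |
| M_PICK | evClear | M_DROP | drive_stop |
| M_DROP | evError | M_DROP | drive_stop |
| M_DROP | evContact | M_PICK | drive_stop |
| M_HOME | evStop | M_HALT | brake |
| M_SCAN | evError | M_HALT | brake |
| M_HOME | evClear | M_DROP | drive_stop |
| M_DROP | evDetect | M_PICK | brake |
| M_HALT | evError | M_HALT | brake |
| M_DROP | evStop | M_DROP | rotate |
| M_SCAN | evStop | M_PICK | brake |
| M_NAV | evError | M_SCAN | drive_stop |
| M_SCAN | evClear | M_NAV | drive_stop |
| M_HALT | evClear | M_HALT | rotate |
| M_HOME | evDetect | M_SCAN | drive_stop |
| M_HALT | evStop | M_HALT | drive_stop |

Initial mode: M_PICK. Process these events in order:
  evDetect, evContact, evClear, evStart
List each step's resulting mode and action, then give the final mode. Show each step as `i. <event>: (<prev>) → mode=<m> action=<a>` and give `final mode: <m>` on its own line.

1. evDetect: (M_PICK) → mode=M_HALT action=rotate
2. evContact: (M_HALT) → mode=M_SCAN action=brake
3. evClear: (M_SCAN) → mode=M_NAV action=drive_stop
4. evStart: (M_NAV) → mode=M_HOME action=rotate

final mode: M_HOME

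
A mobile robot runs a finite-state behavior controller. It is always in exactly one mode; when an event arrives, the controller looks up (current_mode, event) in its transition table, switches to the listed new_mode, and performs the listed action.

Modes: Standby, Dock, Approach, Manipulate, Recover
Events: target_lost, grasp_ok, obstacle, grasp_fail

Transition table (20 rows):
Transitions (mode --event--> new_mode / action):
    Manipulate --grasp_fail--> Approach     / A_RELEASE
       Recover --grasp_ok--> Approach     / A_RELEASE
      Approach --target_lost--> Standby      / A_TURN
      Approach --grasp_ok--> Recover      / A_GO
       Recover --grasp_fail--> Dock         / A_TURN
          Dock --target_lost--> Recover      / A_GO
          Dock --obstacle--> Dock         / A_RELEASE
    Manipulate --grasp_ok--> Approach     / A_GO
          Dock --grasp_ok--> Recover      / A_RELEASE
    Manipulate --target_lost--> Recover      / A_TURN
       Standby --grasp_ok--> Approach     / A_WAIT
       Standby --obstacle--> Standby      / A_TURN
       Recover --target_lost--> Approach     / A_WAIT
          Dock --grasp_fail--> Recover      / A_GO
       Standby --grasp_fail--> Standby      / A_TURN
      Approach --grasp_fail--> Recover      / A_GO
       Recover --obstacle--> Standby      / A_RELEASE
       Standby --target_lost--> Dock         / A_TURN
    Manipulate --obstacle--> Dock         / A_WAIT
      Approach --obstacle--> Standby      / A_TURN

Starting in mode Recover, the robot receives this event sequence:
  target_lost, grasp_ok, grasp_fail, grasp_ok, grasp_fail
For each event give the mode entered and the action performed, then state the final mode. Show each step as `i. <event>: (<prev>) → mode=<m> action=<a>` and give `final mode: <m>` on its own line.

1. target_lost: (Recover) → mode=Approach action=A_WAIT
2. grasp_ok: (Approach) → mode=Recover action=A_GO
3. grasp_fail: (Recover) → mode=Dock action=A_TURN
4. grasp_ok: (Dock) → mode=Recover action=A_RELEASE
5. grasp_fail: (Recover) → mode=Dock action=A_TURN

final mode: Dock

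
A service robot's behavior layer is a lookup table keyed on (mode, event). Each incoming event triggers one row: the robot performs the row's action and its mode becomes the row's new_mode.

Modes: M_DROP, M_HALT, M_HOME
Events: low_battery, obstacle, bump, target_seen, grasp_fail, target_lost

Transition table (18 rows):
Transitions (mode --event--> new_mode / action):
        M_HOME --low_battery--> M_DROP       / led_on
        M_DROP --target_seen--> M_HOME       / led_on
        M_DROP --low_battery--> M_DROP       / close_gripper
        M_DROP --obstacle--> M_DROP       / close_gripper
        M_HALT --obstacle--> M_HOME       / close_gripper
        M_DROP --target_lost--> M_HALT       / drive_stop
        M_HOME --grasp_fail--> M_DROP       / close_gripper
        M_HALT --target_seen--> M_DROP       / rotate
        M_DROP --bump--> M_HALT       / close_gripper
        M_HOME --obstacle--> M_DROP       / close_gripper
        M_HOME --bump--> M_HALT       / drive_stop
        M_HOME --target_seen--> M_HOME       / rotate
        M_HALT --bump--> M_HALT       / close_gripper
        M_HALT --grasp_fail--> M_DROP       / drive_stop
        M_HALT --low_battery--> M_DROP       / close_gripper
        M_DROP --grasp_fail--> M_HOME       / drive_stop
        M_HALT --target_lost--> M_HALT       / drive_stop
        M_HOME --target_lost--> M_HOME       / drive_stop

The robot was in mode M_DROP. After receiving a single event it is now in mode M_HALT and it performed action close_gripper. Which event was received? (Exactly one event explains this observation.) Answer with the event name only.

try low_battery: (M_DROP, low_battery) → (M_DROP, close_gripper)
try obstacle: (M_DROP, obstacle) → (M_DROP, close_gripper)
try bump: (M_DROP, bump) → (M_HALT, close_gripper)  ← matches
try target_seen: (M_DROP, target_seen) → (M_HOME, led_on)
try grasp_fail: (M_DROP, grasp_fail) → (M_HOME, drive_stop)
try target_lost: (M_DROP, target_lost) → (M_HALT, drive_stop)

bump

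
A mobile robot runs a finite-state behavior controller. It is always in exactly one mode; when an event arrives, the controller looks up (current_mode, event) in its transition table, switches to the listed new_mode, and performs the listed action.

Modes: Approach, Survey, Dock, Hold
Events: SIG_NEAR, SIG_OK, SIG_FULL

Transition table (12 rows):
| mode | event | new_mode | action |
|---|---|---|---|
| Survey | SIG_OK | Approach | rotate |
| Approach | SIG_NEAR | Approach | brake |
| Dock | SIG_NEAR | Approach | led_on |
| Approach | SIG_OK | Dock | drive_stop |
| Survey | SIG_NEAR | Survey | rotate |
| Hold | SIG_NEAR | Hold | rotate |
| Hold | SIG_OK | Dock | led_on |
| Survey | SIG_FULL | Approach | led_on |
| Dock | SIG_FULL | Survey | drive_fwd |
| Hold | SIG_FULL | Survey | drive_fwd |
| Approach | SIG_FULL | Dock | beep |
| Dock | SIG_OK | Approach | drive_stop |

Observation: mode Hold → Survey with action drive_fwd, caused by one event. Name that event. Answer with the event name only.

try SIG_NEAR: (Hold, SIG_NEAR) → (Hold, rotate)
try SIG_OK: (Hold, SIG_OK) → (Dock, led_on)
try SIG_FULL: (Hold, SIG_FULL) → (Survey, drive_fwd)  ← matches

SIG_FULL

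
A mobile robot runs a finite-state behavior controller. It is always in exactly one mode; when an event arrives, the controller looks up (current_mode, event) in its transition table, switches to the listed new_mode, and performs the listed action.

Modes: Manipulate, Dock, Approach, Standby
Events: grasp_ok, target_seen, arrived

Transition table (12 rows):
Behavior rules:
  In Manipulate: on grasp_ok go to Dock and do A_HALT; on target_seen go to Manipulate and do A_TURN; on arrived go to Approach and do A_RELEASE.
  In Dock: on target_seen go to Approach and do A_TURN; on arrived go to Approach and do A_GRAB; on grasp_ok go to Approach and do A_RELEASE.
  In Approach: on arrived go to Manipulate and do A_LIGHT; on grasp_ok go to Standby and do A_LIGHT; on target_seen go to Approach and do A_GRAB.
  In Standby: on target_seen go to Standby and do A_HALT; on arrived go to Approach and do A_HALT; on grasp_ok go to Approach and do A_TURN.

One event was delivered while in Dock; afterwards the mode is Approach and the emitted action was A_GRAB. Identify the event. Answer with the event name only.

arrived

try grasp_ok: (Dock, grasp_ok) → (Approach, A_RELEASE)
try target_seen: (Dock, target_seen) → (Approach, A_TURN)
try arrived: (Dock, arrived) → (Approach, A_GRAB)  ← matches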